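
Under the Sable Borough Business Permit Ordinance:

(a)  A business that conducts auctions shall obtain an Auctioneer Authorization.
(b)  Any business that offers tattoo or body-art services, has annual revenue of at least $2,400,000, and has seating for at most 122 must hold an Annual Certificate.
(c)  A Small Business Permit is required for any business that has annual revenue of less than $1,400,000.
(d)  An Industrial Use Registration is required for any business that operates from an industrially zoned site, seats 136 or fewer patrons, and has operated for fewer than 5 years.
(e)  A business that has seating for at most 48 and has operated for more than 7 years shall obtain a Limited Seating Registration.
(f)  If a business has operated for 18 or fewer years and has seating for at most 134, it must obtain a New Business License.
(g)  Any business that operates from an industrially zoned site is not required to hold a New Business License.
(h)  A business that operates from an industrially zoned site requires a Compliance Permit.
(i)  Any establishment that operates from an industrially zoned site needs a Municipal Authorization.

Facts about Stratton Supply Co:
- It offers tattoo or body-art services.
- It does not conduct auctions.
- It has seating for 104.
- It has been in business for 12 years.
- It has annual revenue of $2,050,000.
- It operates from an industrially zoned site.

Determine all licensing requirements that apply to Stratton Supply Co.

Compliance Permit, Municipal Authorization

(a) does not conduct auctions → Auctioneer Authorization not required.
(b) offers tattoo or body-art services; revenue $2,050,000 < $2,400,000; seating 104 ≤ 122 → Annual Certificate not required.
(c) revenue $2,050,000 ≥ $1,400,000 → Small Business Permit not required.
(d) operates from an industrially zoned site; seating 104 ≤ 136; years in business 12 ≥ 5 → Industrial Use Registration not required.
(e) seating 104 > 48; years in business 12 > 7 → Limited Seating Registration not required.
(f) years in business 12 ≤ 18; seating 104 ≤ 134 → New Business License required.
(g) operates from an industrially zoned site → exempt from New Business License.
(h) operates from an industrially zoned site → Compliance Permit required.
(i) operates from an industrially zoned site → Municipal Authorization required.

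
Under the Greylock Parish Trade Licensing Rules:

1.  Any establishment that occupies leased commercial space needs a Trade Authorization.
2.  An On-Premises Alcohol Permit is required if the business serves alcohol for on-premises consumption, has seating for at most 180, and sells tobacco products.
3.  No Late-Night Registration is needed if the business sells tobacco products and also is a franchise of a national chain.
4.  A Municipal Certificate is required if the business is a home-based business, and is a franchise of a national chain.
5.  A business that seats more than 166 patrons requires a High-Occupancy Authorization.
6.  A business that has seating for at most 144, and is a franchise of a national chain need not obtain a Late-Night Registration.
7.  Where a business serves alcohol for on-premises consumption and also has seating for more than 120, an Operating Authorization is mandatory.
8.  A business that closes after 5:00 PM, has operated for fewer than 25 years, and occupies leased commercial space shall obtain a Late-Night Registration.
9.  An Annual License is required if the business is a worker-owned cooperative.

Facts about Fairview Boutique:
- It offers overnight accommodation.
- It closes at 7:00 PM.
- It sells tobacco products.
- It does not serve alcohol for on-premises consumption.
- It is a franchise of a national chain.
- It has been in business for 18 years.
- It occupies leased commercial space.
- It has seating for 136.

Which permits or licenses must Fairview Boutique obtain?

Trade Authorization

1. occupies leased commercial space → Trade Authorization required.
2. does not serve alcohol for on-premises consumption; seating 136 ≤ 180; sells tobacco products → On-Premises Alcohol Permit not required.
3. sells tobacco products; is a franchise of a national chain → exempt from Late-Night Registration.
4. occupies leased commercial space (not: is a home-based business); is a franchise of a national chain → Municipal Certificate not required.
5. seating 136 ≤ 166 → High-Occupancy Authorization not required.
6. seating 136 ≤ 144; is a franchise of a national chain → exempt from Late-Night Registration.
7. does not serve alcohol for on-premises consumption; seating 136 > 120 → Operating Authorization not required.
8. closes 7:00 PM, after 5:00 PM; years in business 18 < 25; occupies leased commercial space → Late-Night Registration required.
9. is a franchise of a national chain (not: is a worker-owned cooperative) → Annual License not required.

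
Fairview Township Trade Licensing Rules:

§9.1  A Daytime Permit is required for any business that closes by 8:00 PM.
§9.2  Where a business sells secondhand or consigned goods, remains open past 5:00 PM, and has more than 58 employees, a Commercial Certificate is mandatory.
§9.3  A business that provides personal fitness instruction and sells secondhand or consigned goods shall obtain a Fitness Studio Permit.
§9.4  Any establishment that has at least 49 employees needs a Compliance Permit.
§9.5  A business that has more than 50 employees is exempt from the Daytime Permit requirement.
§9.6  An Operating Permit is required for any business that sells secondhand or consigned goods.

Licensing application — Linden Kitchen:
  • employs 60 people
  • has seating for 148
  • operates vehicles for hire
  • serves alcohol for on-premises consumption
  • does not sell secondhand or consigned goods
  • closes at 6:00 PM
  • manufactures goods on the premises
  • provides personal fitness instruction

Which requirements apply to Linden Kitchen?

§9.1 closes 6:00 PM, at/before 8:00 PM → Daytime Permit required.
§9.2 does not sell secondhand or consigned goods; closes 6:00 PM, after 5:00 PM; employees 60 > 58 → Commercial Certificate not required.
§9.3 provides personal fitness instruction; does not sell secondhand or consigned goods → Fitness Studio Permit not required.
§9.4 employees 60 ≥ 49 → Compliance Permit required.
§9.5 employees 60 > 50 → exempt from Daytime Permit.
§9.6 does not sell secondhand or consigned goods → Operating Permit not required.

Compliance Permit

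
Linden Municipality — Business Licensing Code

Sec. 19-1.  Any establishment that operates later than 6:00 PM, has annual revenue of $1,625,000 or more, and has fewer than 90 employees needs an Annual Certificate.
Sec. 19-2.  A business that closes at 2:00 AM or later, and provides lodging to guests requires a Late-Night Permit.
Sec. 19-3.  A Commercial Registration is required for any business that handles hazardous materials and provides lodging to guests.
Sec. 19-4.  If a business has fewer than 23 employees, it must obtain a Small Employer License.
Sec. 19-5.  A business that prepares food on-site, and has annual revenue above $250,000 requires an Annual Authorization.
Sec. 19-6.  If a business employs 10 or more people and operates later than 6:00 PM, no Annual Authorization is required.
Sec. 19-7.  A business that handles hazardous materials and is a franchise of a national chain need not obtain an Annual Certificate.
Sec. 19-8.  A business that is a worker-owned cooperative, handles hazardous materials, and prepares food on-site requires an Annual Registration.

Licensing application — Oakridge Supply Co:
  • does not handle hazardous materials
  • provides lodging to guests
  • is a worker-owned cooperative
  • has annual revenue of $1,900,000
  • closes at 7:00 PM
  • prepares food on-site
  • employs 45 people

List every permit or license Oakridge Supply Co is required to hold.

Annual Certificate

Sec. 19-1. closes 7:00 PM, after 6:00 PM; revenue $1,900,000 ≥ $1,625,000; employees 45 < 90 → Annual Certificate required.
Sec. 19-2. closes 7:00 PM, at/before 2:00 AM; provides lodging to guests → Late-Night Permit not required.
Sec. 19-3. does not handle hazardous materials; provides lodging to guests → Commercial Registration not required.
Sec. 19-4. employees 45 ≥ 23 → Small Employer License not required.
Sec. 19-5. prepares food on-site; revenue $1,900,000 > $250,000 → Annual Authorization required.
Sec. 19-6. employees 45 ≥ 10; closes 7:00 PM, after 6:00 PM → exempt from Annual Authorization.
Sec. 19-7. does not handle hazardous materials; is a worker-owned cooperative (not: is a franchise of a national chain) → Annual Certificate exemption does not apply.
Sec. 19-8. is a worker-owned cooperative; does not handle hazardous materials; prepares food on-site → Annual Registration not required.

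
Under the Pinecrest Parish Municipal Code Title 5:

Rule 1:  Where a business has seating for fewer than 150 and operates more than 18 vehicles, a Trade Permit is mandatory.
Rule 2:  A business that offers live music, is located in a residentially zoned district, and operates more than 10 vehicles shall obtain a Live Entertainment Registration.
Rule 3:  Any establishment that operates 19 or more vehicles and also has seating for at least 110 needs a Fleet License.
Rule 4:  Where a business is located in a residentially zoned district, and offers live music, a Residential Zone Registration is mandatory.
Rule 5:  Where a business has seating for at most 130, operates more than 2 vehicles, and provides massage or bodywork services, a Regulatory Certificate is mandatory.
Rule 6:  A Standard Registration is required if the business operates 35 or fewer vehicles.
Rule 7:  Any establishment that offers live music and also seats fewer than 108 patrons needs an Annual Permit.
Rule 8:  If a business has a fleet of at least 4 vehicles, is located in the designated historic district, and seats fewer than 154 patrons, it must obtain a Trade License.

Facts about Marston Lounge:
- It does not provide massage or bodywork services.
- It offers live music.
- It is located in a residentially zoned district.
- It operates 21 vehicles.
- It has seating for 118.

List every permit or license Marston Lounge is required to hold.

Rule 1: seating 118 < 150; vehicles 21 > 18 → Trade Permit required.
Rule 2: offers live music; is located in a residentially zoned district; vehicles 21 > 10 → Live Entertainment Registration required.
Rule 3: vehicles 21 ≥ 19; seating 118 ≥ 110 → Fleet License required.
Rule 4: is located in a residentially zoned district; offers live music → Residential Zone Registration required.
Rule 5: seating 118 ≤ 130; vehicles 21 > 2; does not provide massage or bodywork services → Regulatory Certificate not required.
Rule 6: vehicles 21 ≤ 35 → Standard Registration required.
Rule 7: offers live music; seating 118 ≥ 108 → Annual Permit not required.
Rule 8: vehicles 21 ≥ 4; is located in a residentially zoned district (not: is located in the designated historic district); seating 118 < 154 → Trade License not required.

Fleet License, Live Entertainment Registration, Residential Zone Registration, Standard Registration, Trade Permit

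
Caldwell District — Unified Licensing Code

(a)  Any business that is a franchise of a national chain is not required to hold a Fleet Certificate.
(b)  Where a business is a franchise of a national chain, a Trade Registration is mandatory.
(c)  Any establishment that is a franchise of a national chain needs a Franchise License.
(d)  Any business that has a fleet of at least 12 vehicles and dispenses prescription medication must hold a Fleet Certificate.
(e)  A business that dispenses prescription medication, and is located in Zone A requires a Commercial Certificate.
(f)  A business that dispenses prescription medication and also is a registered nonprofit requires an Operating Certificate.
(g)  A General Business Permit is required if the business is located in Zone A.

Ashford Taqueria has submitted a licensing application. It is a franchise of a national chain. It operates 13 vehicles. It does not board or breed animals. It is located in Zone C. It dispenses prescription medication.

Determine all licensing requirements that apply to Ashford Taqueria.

Franchise License, Trade Registration

(a) is a franchise of a national chain → exempt from Fleet Certificate.
(b) is a franchise of a national chain → Trade Registration required.
(c) is a franchise of a national chain → Franchise License required.
(d) vehicles 13 ≥ 12; dispenses prescription medication → Fleet Certificate required.
(e) dispenses prescription medication; is located in Zone C (not: is located in Zone A) → Commercial Certificate not required.
(f) dispenses prescription medication; is a franchise of a national chain (not: is a registered nonprofit) → Operating Certificate not required.
(g) is located in Zone C (not: is located in Zone A) → General Business Permit not required.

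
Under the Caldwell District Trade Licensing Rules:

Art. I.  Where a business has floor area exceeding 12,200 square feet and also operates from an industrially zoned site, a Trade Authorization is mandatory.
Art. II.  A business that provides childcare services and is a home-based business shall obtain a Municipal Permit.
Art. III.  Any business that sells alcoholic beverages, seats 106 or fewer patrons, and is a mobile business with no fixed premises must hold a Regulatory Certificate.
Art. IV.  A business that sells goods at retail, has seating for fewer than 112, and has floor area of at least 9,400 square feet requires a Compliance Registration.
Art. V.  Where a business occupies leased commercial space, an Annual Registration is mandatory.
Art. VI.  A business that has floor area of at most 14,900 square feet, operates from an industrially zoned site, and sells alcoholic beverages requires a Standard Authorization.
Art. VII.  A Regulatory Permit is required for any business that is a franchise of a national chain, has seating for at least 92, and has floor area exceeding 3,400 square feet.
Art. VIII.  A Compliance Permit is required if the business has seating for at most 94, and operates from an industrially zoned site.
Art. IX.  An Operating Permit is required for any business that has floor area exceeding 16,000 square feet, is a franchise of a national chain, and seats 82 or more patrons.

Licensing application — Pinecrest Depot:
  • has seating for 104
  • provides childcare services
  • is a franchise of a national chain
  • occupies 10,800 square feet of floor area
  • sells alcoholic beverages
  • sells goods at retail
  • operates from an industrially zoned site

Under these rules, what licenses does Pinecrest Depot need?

Compliance Registration, Regulatory Permit, Standard Authorization

Art. I. floor area 10,800 square feet ≤ 12,200 square feet; operates from an industrially zoned site → Trade Authorization not required.
Art. II. provides childcare services; operates from an industrially zoned site (not: is a home-based business) → Municipal Permit not required.
Art. III. sells alcoholic beverages; seating 104 ≤ 106; operates from an industrially zoned site (not: is a mobile business with no fixed premises) → Regulatory Certificate not required.
Art. IV. sells goods at retail; seating 104 < 112; floor area 10,800 square feet ≥ 9,400 square feet → Compliance Registration required.
Art. V. operates from an industrially zoned site (not: occupies leased commercial space) → Annual Registration not required.
Art. VI. floor area 10,800 square feet ≤ 14,900 square feet; operates from an industrially zoned site; sells alcoholic beverages → Standard Authorization required.
Art. VII. is a franchise of a national chain; seating 104 ≥ 92; floor area 10,800 square feet > 3,400 square feet → Regulatory Permit required.
Art. VIII. seating 104 > 94; operates from an industrially zoned site → Compliance Permit not required.
Art. IX. floor area 10,800 square feet ≤ 16,000 square feet; is a franchise of a national chain; seating 104 ≥ 82 → Operating Permit not required.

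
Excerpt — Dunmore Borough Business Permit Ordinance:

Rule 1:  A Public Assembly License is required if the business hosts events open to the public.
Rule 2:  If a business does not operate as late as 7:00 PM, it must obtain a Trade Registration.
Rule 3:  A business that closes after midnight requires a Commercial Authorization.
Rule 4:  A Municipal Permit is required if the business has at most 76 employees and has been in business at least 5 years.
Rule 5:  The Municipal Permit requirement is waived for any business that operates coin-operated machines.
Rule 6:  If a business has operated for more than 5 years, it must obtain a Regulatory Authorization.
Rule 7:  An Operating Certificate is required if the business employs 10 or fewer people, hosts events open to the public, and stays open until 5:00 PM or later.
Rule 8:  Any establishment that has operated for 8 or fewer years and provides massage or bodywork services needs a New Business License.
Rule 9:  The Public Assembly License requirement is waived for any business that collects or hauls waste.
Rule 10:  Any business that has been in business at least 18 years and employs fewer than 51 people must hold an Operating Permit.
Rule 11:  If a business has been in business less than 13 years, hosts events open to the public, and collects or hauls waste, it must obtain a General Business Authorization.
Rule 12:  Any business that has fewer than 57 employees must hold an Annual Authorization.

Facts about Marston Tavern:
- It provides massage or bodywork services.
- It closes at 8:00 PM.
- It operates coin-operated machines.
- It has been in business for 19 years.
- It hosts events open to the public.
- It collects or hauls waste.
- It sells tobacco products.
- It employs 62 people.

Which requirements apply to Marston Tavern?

Rule 1: hosts events open to the public → Public Assembly License required.
Rule 2: closes 8:00 PM, after 7:00 PM → Trade Registration not required.
Rule 3: closes 8:00 PM, at/before midnight → Commercial Authorization not required.
Rule 4: employees 62 ≤ 76; years in business 19 ≥ 5 → Municipal Permit required.
Rule 5: operates coin-operated machines → exempt from Municipal Permit.
Rule 6: years in business 19 > 5 → Regulatory Authorization required.
Rule 7: employees 62 > 10; hosts events open to the public; closes 8:00 PM, after 5:00 PM → Operating Certificate not required.
Rule 8: years in business 19 > 8; provides massage or bodywork services → New Business License not required.
Rule 9: collects or hauls waste → exempt from Public Assembly License.
Rule 10: years in business 19 ≥ 18; employees 62 ≥ 51 → Operating Permit not required.
Rule 11: years in business 19 ≥ 13; hosts events open to the public; collects or hauls waste → General Business Authorization not required.
Rule 12: employees 62 ≥ 57 → Annual Authorization not required.

Regulatory Authorization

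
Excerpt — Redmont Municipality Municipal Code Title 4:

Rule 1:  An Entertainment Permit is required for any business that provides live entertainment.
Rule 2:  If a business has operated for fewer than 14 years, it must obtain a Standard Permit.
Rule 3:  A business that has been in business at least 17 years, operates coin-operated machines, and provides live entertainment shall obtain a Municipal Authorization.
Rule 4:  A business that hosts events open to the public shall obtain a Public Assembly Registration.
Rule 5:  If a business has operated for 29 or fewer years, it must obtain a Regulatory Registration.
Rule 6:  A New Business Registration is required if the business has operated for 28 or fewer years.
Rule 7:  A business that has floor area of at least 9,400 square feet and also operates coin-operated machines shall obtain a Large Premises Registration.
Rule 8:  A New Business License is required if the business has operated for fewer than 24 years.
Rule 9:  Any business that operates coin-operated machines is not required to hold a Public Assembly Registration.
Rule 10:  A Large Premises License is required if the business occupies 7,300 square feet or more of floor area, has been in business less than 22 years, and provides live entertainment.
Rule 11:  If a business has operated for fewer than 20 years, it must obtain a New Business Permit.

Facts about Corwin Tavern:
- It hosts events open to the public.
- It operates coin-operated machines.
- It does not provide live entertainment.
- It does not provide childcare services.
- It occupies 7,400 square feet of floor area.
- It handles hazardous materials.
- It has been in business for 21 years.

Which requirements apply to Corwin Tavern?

New Business License, New Business Registration, Regulatory Registration

Rule 1: does not provide live entertainment → Entertainment Permit not required.
Rule 2: years in business 21 ≥ 14 → Standard Permit not required.
Rule 3: years in business 21 ≥ 17; operates coin-operated machines; does not provide live entertainment → Municipal Authorization not required.
Rule 4: hosts events open to the public → Public Assembly Registration required.
Rule 5: years in business 21 ≤ 29 → Regulatory Registration required.
Rule 6: years in business 21 ≤ 28 → New Business Registration required.
Rule 7: floor area 7,400 square feet < 9,400 square feet; operates coin-operated machines → Large Premises Registration not required.
Rule 8: years in business 21 < 24 → New Business License required.
Rule 9: operates coin-operated machines → exempt from Public Assembly Registration.
Rule 10: floor area 7,400 square feet ≥ 7,300 square feet; years in business 21 < 22; does not provide live entertainment → Large Premises License not required.
Rule 11: years in business 21 ≥ 20 → New Business Permit not required.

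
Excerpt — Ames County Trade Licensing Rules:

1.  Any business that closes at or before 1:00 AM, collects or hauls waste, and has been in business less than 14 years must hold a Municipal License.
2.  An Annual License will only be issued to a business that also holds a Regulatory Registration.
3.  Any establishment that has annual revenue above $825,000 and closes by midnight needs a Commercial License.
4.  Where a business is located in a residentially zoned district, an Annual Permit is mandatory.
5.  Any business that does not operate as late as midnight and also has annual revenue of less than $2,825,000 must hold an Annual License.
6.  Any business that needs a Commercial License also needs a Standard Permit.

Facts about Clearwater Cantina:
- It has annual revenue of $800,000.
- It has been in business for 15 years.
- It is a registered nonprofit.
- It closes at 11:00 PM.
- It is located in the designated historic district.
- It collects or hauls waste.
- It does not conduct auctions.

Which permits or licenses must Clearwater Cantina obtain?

1. closes 11:00 PM, at/before 1:00 AM; collects or hauls waste; years in business 15 ≥ 14 → Municipal License not required.
2. Annual License is required → Regulatory Registration also required.
3. revenue $800,000 ≤ $825,000; closes 11:00 PM, at/before midnight → Commercial License not required.
4. is located in the designated historic district (not: is located in a residentially zoned district) → Annual Permit not required.
5. closes 11:00 PM, at/before midnight; revenue $800,000 < $2,825,000 → Annual License required.
6. Commercial License is not required → no effect.

Annual License, Regulatory Registration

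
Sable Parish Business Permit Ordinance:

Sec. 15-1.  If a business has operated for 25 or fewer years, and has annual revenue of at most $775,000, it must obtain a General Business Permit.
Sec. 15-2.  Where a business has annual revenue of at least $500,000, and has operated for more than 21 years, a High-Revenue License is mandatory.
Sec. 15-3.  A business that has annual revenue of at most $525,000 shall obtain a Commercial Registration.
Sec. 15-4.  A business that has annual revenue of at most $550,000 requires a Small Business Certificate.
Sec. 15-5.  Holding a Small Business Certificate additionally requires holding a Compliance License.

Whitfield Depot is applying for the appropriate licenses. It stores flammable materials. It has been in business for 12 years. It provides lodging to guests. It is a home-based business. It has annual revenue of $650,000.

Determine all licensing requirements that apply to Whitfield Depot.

General Business Permit

Sec. 15-1. years in business 12 ≤ 25; revenue $650,000 ≤ $775,000 → General Business Permit required.
Sec. 15-2. revenue $650,000 ≥ $500,000; years in business 12 ≤ 21 → High-Revenue License not required.
Sec. 15-3. revenue $650,000 > $525,000 → Commercial Registration not required.
Sec. 15-4. revenue $650,000 > $550,000 → Small Business Certificate not required.
Sec. 15-5. Small Business Certificate is not required → no effect.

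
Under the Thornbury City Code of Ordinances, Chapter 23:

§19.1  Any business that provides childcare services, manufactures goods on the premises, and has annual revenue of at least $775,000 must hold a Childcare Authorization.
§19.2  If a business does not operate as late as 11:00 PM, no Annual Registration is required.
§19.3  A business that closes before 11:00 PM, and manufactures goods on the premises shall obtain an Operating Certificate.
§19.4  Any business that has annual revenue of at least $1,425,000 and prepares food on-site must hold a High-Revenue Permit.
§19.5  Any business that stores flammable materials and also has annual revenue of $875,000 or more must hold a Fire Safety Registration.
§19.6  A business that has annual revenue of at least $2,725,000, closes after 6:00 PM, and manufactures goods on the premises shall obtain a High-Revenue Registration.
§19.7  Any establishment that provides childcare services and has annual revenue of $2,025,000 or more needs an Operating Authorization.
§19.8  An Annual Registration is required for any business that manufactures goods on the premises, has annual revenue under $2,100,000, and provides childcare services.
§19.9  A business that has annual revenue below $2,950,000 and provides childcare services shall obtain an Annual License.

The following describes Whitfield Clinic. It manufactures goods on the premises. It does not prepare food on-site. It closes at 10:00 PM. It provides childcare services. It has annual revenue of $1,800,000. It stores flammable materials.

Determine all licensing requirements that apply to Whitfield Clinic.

§19.1 provides childcare services; manufactures goods on the premises; revenue $1,800,000 ≥ $775,000 → Childcare Authorization required.
§19.2 closes 10:00 PM, at/before 11:00 PM → exempt from Annual Registration.
§19.3 closes 10:00 PM, at/before 11:00 PM; manufactures goods on the premises → Operating Certificate required.
§19.4 revenue $1,800,000 ≥ $1,425,000; does not prepare food on-site → High-Revenue Permit not required.
§19.5 stores flammable materials; revenue $1,800,000 ≥ $875,000 → Fire Safety Registration required.
§19.6 revenue $1,800,000 < $2,725,000; closes 10:00 PM, after 6:00 PM; manufactures goods on the premises → High-Revenue Registration not required.
§19.7 provides childcare services; revenue $1,800,000 < $2,025,000 → Operating Authorization not required.
§19.8 manufactures goods on the premises; revenue $1,800,000 < $2,100,000; provides childcare services → Annual Registration required.
§19.9 revenue $1,800,000 < $2,950,000; provides childcare services → Annual License required.

Annual License, Childcare Authorization, Fire Safety Registration, Operating Certificate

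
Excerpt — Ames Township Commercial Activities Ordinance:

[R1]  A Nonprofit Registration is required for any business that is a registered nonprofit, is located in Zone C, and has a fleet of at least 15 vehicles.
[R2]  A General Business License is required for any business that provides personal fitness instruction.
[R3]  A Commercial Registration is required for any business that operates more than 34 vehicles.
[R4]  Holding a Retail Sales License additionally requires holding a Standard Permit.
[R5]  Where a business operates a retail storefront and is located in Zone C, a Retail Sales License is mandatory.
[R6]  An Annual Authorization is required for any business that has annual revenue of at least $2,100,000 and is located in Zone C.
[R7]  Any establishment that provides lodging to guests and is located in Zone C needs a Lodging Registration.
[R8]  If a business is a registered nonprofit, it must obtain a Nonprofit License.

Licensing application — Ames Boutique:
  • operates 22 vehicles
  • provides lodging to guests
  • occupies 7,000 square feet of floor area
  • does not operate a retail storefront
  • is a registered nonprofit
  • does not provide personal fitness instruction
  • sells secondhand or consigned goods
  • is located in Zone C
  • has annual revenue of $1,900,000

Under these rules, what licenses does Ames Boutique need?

Lodging Registration, Nonprofit License, Nonprofit Registration

[R1] is a registered nonprofit; is located in Zone C; vehicles 22 ≥ 15 → Nonprofit Registration required.
[R2] does not provide personal fitness instruction → General Business License not required.
[R3] vehicles 22 ≤ 34 → Commercial Registration not required.
[R4] Retail Sales License is not required → no effect.
[R5] does not operate a retail storefront; is located in Zone C → Retail Sales License not required.
[R6] revenue $1,900,000 < $2,100,000; is located in Zone C → Annual Authorization not required.
[R7] provides lodging to guests; is located in Zone C → Lodging Registration required.
[R8] is a registered nonprofit → Nonprofit License required.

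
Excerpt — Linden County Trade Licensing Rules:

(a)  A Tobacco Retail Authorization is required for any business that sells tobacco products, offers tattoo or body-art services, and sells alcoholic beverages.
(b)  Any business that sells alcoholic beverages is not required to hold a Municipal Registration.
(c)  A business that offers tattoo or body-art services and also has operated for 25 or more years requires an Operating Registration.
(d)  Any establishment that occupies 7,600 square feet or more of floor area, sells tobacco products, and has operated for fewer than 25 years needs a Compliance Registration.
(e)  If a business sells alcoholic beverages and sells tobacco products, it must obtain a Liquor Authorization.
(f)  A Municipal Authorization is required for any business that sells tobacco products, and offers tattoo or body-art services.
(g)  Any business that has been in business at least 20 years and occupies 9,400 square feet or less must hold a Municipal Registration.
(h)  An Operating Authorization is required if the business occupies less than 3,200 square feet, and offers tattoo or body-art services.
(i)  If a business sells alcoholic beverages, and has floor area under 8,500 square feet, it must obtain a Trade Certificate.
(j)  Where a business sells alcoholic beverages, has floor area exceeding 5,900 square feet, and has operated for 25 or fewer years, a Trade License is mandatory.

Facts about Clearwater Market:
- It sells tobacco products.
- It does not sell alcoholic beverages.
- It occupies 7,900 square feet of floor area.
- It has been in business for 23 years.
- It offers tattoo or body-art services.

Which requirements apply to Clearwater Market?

Compliance Registration, Municipal Authorization, Municipal Registration

(a) sells tobacco products; offers tattoo or body-art services; does not sell alcoholic beverages → Tobacco Retail Authorization not required.
(b) does not sell alcoholic beverages → Municipal Registration exemption does not apply.
(c) offers tattoo or body-art services; years in business 23 < 25 → Operating Registration not required.
(d) floor area 7,900 square feet ≥ 7,600 square feet; sells tobacco products; years in business 23 < 25 → Compliance Registration required.
(e) does not sell alcoholic beverages; sells tobacco products → Liquor Authorization not required.
(f) sells tobacco products; offers tattoo or body-art services → Municipal Authorization required.
(g) years in business 23 ≥ 20; floor area 7,900 square feet ≤ 9,400 square feet → Municipal Registration required.
(h) floor area 7,900 square feet ≥ 3,200 square feet; offers tattoo or body-art services → Operating Authorization not required.
(i) does not sell alcoholic beverages; floor area 7,900 square feet < 8,500 square feet → Trade Certificate not required.
(j) does not sell alcoholic beverages; floor area 7,900 square feet > 5,900 square feet; years in business 23 ≤ 25 → Trade License not required.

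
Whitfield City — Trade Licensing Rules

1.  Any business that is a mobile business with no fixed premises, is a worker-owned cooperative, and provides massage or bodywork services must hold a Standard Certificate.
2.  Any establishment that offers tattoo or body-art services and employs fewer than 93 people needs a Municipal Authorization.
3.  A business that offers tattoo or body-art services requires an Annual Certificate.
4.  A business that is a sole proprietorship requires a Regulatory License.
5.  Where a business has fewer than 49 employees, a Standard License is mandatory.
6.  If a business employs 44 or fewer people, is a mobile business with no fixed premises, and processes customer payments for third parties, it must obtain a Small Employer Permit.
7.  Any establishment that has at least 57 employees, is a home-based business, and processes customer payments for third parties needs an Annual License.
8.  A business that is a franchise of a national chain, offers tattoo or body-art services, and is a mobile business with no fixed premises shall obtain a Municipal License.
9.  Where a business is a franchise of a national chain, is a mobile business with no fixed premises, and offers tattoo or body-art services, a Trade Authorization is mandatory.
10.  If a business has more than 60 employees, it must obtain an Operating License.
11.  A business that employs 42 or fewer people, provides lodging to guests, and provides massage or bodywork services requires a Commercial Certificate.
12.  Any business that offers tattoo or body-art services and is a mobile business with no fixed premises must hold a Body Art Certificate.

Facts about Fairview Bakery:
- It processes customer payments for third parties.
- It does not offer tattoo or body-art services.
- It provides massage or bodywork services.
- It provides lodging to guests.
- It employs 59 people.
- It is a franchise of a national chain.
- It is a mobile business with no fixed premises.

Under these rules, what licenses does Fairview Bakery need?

None

1. is a mobile business with no fixed premises; is a franchise of a national chain (not: is a worker-owned cooperative); provides massage or bodywork services → Standard Certificate not required.
2. does not offer tattoo or body-art services; employees 59 < 93 → Municipal Authorization not required.
3. does not offer tattoo or body-art services → Annual Certificate not required.
4. is a franchise of a national chain (not: is a sole proprietorship) → Regulatory License not required.
5. employees 59 ≥ 49 → Standard License not required.
6. employees 59 > 44; is a mobile business with no fixed premises; processes customer payments for third parties → Small Employer Permit not required.
7. employees 59 ≥ 57; is a mobile business with no fixed premises (not: is a home-based business); processes customer payments for third parties → Annual License not required.
8. is a franchise of a national chain; does not offer tattoo or body-art services; is a mobile business with no fixed premises → Municipal License not required.
9. is a franchise of a national chain; is a mobile business with no fixed premises; does not offer tattoo or body-art services → Trade Authorization not required.
10. employees 59 ≤ 60 → Operating License not required.
11. employees 59 > 42; provides lodging to guests; provides massage or bodywork services → Commercial Certificate not required.
12. does not offer tattoo or body-art services; is a mobile business with no fixed premises → Body Art Certificate not required.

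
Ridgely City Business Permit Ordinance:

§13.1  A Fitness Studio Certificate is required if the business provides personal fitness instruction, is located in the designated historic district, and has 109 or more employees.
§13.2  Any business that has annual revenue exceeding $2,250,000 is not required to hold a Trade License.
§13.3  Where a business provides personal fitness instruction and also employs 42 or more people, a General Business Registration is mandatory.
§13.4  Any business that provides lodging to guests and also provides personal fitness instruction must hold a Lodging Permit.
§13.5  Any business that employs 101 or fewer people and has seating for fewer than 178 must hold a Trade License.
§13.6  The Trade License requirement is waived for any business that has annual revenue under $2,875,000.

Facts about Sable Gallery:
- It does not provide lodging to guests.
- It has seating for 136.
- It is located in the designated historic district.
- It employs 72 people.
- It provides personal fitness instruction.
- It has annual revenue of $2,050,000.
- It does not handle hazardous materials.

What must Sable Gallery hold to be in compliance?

General Business Registration

§13.1 provides personal fitness instruction; is located in the designated historic district; employees 72 < 109 → Fitness Studio Certificate not required.
§13.2 revenue $2,050,000 ≤ $2,250,000 → Trade License exemption does not apply.
§13.3 provides personal fitness instruction; employees 72 ≥ 42 → General Business Registration required.
§13.4 does not provide lodging to guests; provides personal fitness instruction → Lodging Permit not required.
§13.5 employees 72 ≤ 101; seating 136 < 178 → Trade License required.
§13.6 revenue $2,050,000 < $2,875,000 → exempt from Trade License.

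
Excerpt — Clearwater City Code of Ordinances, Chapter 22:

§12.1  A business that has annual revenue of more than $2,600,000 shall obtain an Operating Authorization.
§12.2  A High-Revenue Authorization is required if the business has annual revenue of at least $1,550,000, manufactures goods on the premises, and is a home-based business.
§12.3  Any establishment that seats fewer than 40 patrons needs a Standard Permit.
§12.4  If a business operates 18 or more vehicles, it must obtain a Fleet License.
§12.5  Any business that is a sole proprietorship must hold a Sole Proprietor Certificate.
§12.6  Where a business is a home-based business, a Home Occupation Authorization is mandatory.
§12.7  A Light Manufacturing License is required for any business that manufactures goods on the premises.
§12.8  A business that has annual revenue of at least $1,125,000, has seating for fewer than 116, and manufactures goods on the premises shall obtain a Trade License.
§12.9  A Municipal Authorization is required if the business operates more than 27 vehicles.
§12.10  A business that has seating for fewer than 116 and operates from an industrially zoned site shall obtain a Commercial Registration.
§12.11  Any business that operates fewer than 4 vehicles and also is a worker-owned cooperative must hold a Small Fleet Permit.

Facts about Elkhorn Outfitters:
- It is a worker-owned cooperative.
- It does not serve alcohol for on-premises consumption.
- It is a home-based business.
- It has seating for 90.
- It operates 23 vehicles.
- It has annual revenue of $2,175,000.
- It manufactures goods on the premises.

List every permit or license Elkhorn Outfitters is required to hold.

Fleet License, High-Revenue Authorization, Home Occupation Authorization, Light Manufacturing License, Trade License

§12.1 revenue $2,175,000 ≤ $2,600,000 → Operating Authorization not required.
§12.2 revenue $2,175,000 ≥ $1,550,000; manufactures goods on the premises; is a home-based business → High-Revenue Authorization required.
§12.3 seating 90 ≥ 40 → Standard Permit not required.
§12.4 vehicles 23 ≥ 18 → Fleet License required.
§12.5 is a worker-owned cooperative (not: is a sole proprietorship) → Sole Proprietor Certificate not required.
§12.6 is a home-based business → Home Occupation Authorization required.
§12.7 manufactures goods on the premises → Light Manufacturing License required.
§12.8 revenue $2,175,000 ≥ $1,125,000; seating 90 < 116; manufactures goods on the premises → Trade License required.
§12.9 vehicles 23 ≤ 27 → Municipal Authorization not required.
§12.10 seating 90 < 116; is a home-based business (not: operates from an industrially zoned site) → Commercial Registration not required.
§12.11 vehicles 23 ≥ 4; is a worker-owned cooperative → Small Fleet Permit not required.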